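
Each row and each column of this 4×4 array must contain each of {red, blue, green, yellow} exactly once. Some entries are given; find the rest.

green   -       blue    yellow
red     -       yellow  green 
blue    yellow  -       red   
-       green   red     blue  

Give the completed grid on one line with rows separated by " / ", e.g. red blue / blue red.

green red blue yellow / red blue yellow green / blue yellow green red / yellow green red blue

(r1,c2) = red
(r2,c2) = blue
(r3,c3) = green
(r4,c1) = yellow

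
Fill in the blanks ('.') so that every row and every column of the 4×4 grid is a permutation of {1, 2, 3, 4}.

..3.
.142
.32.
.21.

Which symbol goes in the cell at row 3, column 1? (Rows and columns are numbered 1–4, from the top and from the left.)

1

(r1,c2) = 4
(r1,c4) = 1
(r2,c1) = 3
(r3,c4) = 4
(r4,c1) = 4
(r4,c4) = 3
(r1,c1) = 2
(r3,c1) = 1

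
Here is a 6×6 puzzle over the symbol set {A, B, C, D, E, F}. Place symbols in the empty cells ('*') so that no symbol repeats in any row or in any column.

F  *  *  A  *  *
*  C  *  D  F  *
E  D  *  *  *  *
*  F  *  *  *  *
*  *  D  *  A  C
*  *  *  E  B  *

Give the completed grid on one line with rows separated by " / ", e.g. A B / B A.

(r3,c5) = C
(r5,c1) = B
(r5,c2) = E
(r5,c4) = F
(r6,c2) = A
(r1,c2) = B
(r2,c1) = A
(r3,c4) = B
(r4,c4) = C
(r4,c1) = D
(r4,c5) = E
(r6,c1) = C
(r6,c3) = F
(r6,c6) = D
(r1,c5) = D
(r1,c6) = E
(r2,c6) = B
(r3,c3) = A
(r3,c6) = F
(r4,c3) = B
(r4,c6) = A
(r1,c3) = C
(r2,c3) = E

F B C A D E / A C E D F B / E D A B C F / D F B C E A / B E D F A C / C A F E B D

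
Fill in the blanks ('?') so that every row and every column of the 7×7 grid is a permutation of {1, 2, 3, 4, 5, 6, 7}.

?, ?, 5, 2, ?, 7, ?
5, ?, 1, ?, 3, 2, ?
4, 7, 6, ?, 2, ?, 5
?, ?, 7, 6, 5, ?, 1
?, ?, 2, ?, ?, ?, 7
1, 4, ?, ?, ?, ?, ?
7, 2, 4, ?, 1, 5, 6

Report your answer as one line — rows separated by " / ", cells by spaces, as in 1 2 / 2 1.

row 2 has {1,2,3,5}; column 2 has {2,4,7} — only 6 is left for (r2,c2).
row 2 has {1,2,3,5,6}; column 7 has {1,5,6,7} — only 4 is left for (r2,c7).
row 4 has {1,5,6,7}; column 2 has {2,4,6,7} — only 3 is left for (r4,c2).
row 4 has {1,3,5,6,7}; column 6 has {2,5,7} — only 4 is left for (r4,c6).
row 6 has {1,4}; column 3 has {1,2,4,5,6,7} — only 3 is left for (r6,c3).
row 6 has {1,3,4}; column 6 has {2,4,5,7} — only 6 is left for (r6,c6).
row 6 has {1,3,4,6}; column 7 has {1,4,5,6,7} — only 2 is left for (r6,c7).
row 7 has {1,2,4,5,6,7}; column 4 has {2,6} — only 3 is left for (r7,c4).
row 1 has {2,5,7}; column 2 has {2,3,4,6,7} — only 1 is left for (r1,c2).
row 1 has {1,2,5,7}; column 7 has {1,2,4,5,6,7} — only 3 is left for (r1,c7).
row 2 has {1,2,3,4,5,6}; column 4 has {2,3,6} — only 7 is left for (r2,c4).
row 3 has {2,4,5,6,7}; column 4 has {2,3,6,7} — only 1 is left for (r3,c4).
row 3 has {1,2,4,5,6,7}; column 6 has {2,4,5,6,7} — only 3 is left for (r3,c6).
row 4 has {1,3,4,5,6,7}; column 1 has {1,4,5,7} — only 2 is left for (r4,c1).
row 5 has {2,7}; column 2 has {1,2,3,4,6,7} — only 5 is left for (r5,c2).
row 5 has {2,5,7}; column 4 has {1,2,3,6,7} — only 4 is left for (r5,c4).
row 5 has {2,4,5,7}; column 5 has {1,2,3,5} — only 6 is left for (r5,c5).
row 5 has {2,4,5,6,7}; column 6 has {2,3,4,5,6,7} — only 1 is left for (r5,c6).
row 6 has {1,2,3,4,6}; column 4 has {1,2,3,4,6,7} — only 5 is left for (r6,c4).
row 6 has {1,2,3,4,5,6}; column 5 has {1,2,3,5,6} — only 7 is left for (r6,c5).
row 1 has {1,2,3,5,7}; column 1 has {1,2,4,5,7} — only 6 is left for (r1,c1).
row 1 has {1,2,3,5,6,7}; column 5 has {1,2,3,5,6,7} — only 4 is left for (r1,c5).
row 5 has {1,2,4,5,6,7}; column 1 has {1,2,4,5,6,7} — only 3 is left for (r5,c1).

6 1 5 2 4 7 3 / 5 6 1 7 3 2 4 / 4 7 6 1 2 3 5 / 2 3 7 6 5 4 1 / 3 5 2 4 6 1 7 / 1 4 3 5 7 6 2 / 7 2 4 3 1 5 6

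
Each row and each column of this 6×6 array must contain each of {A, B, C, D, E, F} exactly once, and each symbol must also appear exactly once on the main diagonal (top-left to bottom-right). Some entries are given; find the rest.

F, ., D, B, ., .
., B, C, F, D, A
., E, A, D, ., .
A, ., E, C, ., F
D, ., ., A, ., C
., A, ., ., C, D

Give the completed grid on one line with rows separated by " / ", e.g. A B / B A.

F C D B A E / E B C F D A / C E A D F B / A D E C B F / D F B A E C / B A F E C D

(r1,c2): row 1 has {B,D,F}; column 2 has {A,B,E}, so it must be C.
(r1,c6): row 1 has {B,C,D,F}; column 6 has {A,C,D,F}, so it must be E.
(r2,c1): row 2 has {A,B,C,D,F}; column 1 has {A,D,F}, so it must be E.
(r3,c6): row 3 has {A,D,E}; column 6 has {A,C,D,E,F}, so it must be B.
(r4,c2): row 4 has {A,C,E,F}; column 2 has {A,B,C,E}, so it must be D.
(r4,c5): row 4 has {A,C,D,E,F}; column 5 has {C,D}, so it must be B.
(r5,c2): row 5 has {A,C,D}; column 2 has {A,B,C,D,E}, so it must be F.
(r5,c3): row 5 has {A,C,D,F}; column 3 has {A,C,D,E}, so it must be B.
(r5,c5): row 5 has {A,B,C,D,F}; column 5 has {B,C,D}; the diagonal has {A,B,C,D,F}, so it must be E.
(r6,c1): row 6 has {A,C,D}; column 1 has {A,D,E,F}, so it must be B.
(r6,c3): row 6 has {A,B,C,D}; column 3 has {A,B,C,D,E}, so it must be F.
(r6,c4): row 6 has {A,B,C,D,F}; column 4 has {A,B,C,D,F}, so it must be E.
(r1,c5): row 1 has {B,C,D,E,F}; column 5 has {B,C,D,E}, so it must be A.
(r3,c1): row 3 has {A,B,D,E}; column 1 has {A,B,D,E,F}, so it must be C.
(r3,c5): row 3 has {A,B,C,D,E}; column 5 has {A,B,C,D,E}, so it must be F.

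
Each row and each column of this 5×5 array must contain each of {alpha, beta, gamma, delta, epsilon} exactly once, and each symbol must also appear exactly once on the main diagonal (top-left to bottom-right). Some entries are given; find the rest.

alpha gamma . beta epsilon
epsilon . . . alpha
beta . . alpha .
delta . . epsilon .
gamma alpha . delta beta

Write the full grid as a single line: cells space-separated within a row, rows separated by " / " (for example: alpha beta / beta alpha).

(r1,c3) = delta
(r2,c2) = delta
(r2,c4) = gamma
(r3,c2) = epsilon
(r3,c3) = gamma
(r3,c5) = delta
(r4,c2) = beta
(r4,c3) = alpha
(r4,c5) = gamma
(r5,c3) = epsilon
(r2,c3) = beta

alpha gamma delta beta epsilon / epsilon delta beta gamma alpha / beta epsilon gamma alpha delta / delta beta alpha epsilon gamma / gamma alpha epsilon delta beta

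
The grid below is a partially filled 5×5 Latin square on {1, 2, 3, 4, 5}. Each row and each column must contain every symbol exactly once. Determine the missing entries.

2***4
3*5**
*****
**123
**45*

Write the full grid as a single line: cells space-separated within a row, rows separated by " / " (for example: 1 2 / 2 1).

2 5 3 1 4 / 3 2 5 4 1 / 4 1 2 3 5 / 5 4 1 2 3 / 1 3 4 5 2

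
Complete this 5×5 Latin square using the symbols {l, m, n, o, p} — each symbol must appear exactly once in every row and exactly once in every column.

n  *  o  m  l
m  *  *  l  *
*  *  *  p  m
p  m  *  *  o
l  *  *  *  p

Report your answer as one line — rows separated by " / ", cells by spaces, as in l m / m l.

At row 1, column 2: row 1 has {l,m,n,o}; column 2 has {m}; that leaves p.
At row 2, column 5: row 2 has {l,m}; column 5 has {l,m,o,p}; that leaves n.
At row 3, column 1: row 3 has {m,p}; column 1 has {l,m,n,p}; that leaves o.
At row 4, column 4: row 4 has {m,o,p}; column 4 has {l,m,p}; that leaves n.
At row 5, column 4: row 5 has {l,p}; column 4 has {l,m,n,p}; that leaves o.
At row 2, column 2: row 2 has {l,m,n}; column 2 has {m,p}; that leaves o.
At row 2, column 3: row 2 has {l,m,n,o}; column 3 has {o}; that leaves p.
At row 4, column 3: row 4 has {m,n,o,p}; column 3 has {o,p}; that leaves l.
At row 5, column 2: row 5 has {l,o,p}; column 2 has {m,o,p}; that leaves n.
At row 5, column 3: row 5 has {l,n,o,p}; column 3 has {l,o,p}; that leaves m.
At row 3, column 2: row 3 has {m,o,p}; column 2 has {m,n,o,p}; that leaves l.
At row 3, column 3: row 3 has {l,m,o,p}; column 3 has {l,m,o,p}; that leaves n.

n p o m l / m o p l n / o l n p m / p m l n o / l n m o p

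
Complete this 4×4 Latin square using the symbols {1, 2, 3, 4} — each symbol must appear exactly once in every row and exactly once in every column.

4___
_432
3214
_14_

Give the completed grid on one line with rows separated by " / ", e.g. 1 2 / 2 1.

4 3 2 1 / 1 4 3 2 / 3 2 1 4 / 2 1 4 3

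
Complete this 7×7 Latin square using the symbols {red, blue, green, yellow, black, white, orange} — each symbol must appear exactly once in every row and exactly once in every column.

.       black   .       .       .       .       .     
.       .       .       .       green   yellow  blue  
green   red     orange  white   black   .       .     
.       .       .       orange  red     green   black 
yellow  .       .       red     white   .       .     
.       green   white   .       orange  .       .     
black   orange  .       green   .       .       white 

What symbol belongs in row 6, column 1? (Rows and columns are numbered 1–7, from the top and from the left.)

(r2,c2) = white
(r2,c4) = black
(r3,c6) = blue
(r3,c7) = yellow
(r5,c2) = blue
(r6,c7) = red
(r7,c6) = red
(r2,c3) = red
(r4,c2) = yellow
(r4,c3) = blue
(r6,c1) = blue

blue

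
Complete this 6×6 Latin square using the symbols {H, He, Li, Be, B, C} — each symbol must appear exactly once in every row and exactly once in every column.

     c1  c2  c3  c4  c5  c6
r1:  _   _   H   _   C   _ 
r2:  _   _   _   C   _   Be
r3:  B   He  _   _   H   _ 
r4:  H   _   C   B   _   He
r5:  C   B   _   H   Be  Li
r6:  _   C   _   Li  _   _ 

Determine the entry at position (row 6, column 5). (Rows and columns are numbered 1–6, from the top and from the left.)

(r1,c6) = B
(r3,c4) = Be
(r3,c6) = C
(r4,c5) = Li
(r5,c3) = He
(r6,c6) = H
(r1,c4) = He
(r3,c3) = Li
(r4,c2) = Be
(r1,c2) = Li
(r2,c2) = H
(r2,c3) = B
(r2,c5) = He
(r6,c3) = Be
(r6,c5) = B

B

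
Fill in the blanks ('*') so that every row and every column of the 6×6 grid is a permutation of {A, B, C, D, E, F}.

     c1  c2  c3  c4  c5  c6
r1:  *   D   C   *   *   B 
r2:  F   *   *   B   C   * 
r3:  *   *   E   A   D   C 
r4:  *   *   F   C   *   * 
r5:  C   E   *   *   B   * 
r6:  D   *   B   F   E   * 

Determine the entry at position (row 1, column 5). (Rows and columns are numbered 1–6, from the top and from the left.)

(r1,c4) = E
(r2,c2) = A
(r2,c3) = D
(r2,c6) = E
(r3,c1) = B
(r3,c2) = F
(r4,c2) = B
(r4,c5) = A
(r4,c6) = D
(r5,c3) = A
(r5,c4) = D
(r5,c6) = F
(r6,c2) = C
(r6,c6) = A
(r1,c1) = A
(r1,c5) = F

F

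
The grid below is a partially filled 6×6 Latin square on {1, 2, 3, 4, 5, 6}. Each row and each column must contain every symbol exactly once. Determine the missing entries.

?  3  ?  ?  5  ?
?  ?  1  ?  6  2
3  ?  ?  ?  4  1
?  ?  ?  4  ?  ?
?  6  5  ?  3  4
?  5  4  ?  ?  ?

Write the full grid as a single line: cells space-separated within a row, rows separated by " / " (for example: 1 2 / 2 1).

4 3 2 1 5 6 / 5 4 1 3 6 2 / 3 2 6 5 4 1 / 6 1 3 4 2 5 / 1 6 5 2 3 4 / 2 5 4 6 1 3

(r1,c6) = 6
(r2,c2) = 4
(r3,c2) = 2
(r3,c3) = 6
(r3,c4) = 5
(r4,c2) = 1
(r4,c5) = 2
(r6,c5) = 1
(r6,c6) = 3
(r1,c3) = 2
(r1,c4) = 1
(r2,c1) = 5
(r2,c4) = 3
(r4,c1) = 6
(r4,c3) = 3
(r4,c6) = 5
(r5,c4) = 2
(r6,c1) = 2
(r6,c4) = 6
(r1,c1) = 4
(r5,c1) = 1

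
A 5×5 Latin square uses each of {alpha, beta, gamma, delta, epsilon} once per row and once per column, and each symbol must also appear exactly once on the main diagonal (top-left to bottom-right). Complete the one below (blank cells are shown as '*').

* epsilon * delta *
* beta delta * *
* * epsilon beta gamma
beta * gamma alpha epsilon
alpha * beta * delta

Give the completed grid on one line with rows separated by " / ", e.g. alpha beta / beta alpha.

gamma epsilon alpha delta beta / epsilon beta delta gamma alpha / delta alpha epsilon beta gamma / beta delta gamma alpha epsilon / alpha gamma beta epsilon delta

At row 1, column 1: row 1 has {delta,epsilon}; column 1 has {alpha,beta}; the diagonal has {alpha,beta,delta,epsilon}; that leaves gamma.
At row 1, column 3: row 1 has {gamma,delta,epsilon}; column 3 has {beta,gamma,delta,epsilon}; that leaves alpha.
At row 1, column 5: row 1 has {alpha,gamma,delta,epsilon}; column 5 has {gamma,delta,epsilon}; that leaves beta.
At row 2, column 1: row 2 has {beta,delta}; column 1 has {alpha,beta,gamma}; that leaves epsilon.
At row 2, column 4: row 2 has {beta,delta,epsilon}; column 4 has {alpha,beta,delta}; that leaves gamma.
At row 2, column 5: row 2 has {beta,gamma,delta,epsilon}; column 5 has {beta,gamma,delta,epsilon}; that leaves alpha.
At row 3, column 1: row 3 has {beta,gamma,epsilon}; column 1 has {alpha,beta,gamma,epsilon}; that leaves delta.
At row 3, column 2: row 3 has {beta,gamma,delta,epsilon}; column 2 has {beta,epsilon}; that leaves alpha.
At row 4, column 2: row 4 has {alpha,beta,gamma,epsilon}; column 2 has {alpha,beta,epsilon}; that leaves delta.
At row 5, column 2: row 5 has {alpha,beta,delta}; column 2 has {alpha,beta,delta,epsilon}; that leaves gamma.
At row 5, column 4: row 5 has {alpha,beta,gamma,delta}; column 4 has {alpha,beta,gamma,delta}; that leaves epsilon.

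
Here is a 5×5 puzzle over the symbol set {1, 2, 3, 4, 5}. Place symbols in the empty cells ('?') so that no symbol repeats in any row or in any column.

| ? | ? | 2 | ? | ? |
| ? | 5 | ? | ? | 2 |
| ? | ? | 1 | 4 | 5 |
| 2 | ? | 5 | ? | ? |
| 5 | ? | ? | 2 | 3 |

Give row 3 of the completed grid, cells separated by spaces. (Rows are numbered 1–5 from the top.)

(r3,c1) = 3
(r3,c2) = 2

3 2 1 4 5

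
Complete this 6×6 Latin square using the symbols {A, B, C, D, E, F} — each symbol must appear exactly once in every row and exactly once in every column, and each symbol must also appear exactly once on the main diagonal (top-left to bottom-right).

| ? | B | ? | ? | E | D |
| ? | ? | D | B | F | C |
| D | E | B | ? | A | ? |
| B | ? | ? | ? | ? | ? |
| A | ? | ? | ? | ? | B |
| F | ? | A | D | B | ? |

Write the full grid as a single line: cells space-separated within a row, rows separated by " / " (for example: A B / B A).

C B F A E D / E A D B F C / D E B C A F / B D E F C A / A F C E D B / F C A D B E

(r1,c1): row 1 has {B,D,E}; column 1 has {A,B,D,F}; the diagonal has {B}, so it must be C.
(r1,c3): row 1 has {B,C,D,E}; column 3 has {A,B,D}, so it must be F.
(r1,c4): row 1 has {B,C,D,E,F}; column 4 has {B,D}, so it must be A.
(r2,c1): row 2 has {B,C,D,F}; column 1 has {A,B,C,D,F}, so it must be E.
(r2,c2): row 2 has {B,C,D,E,F}; column 2 has {B,E}; the diagonal has {B,C}, so it must be A.
(r3,c6): row 3 has {A,B,D,E}; column 6 has {B,C,D}, so it must be F.
(r5,c5): row 5 has {A,B}; column 5 has {A,B,E,F}; the diagonal has {A,B,C}, so it must be D.
(r6,c2): row 6 has {A,B,D,F}; column 2 has {A,B,E}, so it must be C.
(r6,c6): row 6 has {A,B,C,D,F}; column 6 has {B,C,D,F}; the diagonal has {A,B,C,D}, so it must be E.
(r3,c4): row 3 has {A,B,D,E,F}; column 4 has {A,B,D}, so it must be C.
(r4,c4): row 4 has {B}; column 4 has {A,B,C,D}; the diagonal has {A,B,C,D,E}, so it must be F.
(r4,c5): row 4 has {B,F}; column 5 has {A,B,D,E,F}, so it must be C.
(r4,c6): row 4 has {B,C,F}; column 6 has {B,C,D,E,F}, so it must be A.
(r5,c2): row 5 has {A,B,D}; column 2 has {A,B,C,E}, so it must be F.
(r5,c4): row 5 has {A,B,D,F}; column 4 has {A,B,C,D,F}, so it must be E.
(r4,c2): row 4 has {A,B,C,F}; column 2 has {A,B,C,E,F}, so it must be D.
(r4,c3): row 4 has {A,B,C,D,F}; column 3 has {A,B,D,F}, so it must be E.
(r5,c3): row 5 has {A,B,D,E,F}; column 3 has {A,B,D,E,F}, so it must be C.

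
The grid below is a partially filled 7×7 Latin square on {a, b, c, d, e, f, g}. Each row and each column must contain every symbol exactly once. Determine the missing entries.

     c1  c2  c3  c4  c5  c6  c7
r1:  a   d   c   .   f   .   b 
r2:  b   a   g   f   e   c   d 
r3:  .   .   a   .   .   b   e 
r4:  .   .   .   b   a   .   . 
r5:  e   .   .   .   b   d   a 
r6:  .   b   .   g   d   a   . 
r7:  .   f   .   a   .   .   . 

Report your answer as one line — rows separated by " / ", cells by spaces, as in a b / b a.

a d c e f g b / b a g f e c d / f c a d g b e / g e d b a f c / e g f c b d a / c b e g d a f / d f b a c e g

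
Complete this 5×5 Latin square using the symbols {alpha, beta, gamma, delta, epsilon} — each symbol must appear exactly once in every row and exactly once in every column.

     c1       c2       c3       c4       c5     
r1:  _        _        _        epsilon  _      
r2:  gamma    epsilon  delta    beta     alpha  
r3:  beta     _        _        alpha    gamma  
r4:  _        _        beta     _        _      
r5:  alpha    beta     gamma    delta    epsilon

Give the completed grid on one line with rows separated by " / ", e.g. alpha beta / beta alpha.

(r1,c1) = delta
(r1,c3) = alpha
(r1,c5) = beta
(r3,c2) = delta
(r3,c3) = epsilon
(r4,c1) = epsilon
(r4,c4) = gamma
(r4,c5) = delta
(r1,c2) = gamma
(r4,c2) = alpha

delta gamma alpha epsilon beta / gamma epsilon delta beta alpha / beta delta epsilon alpha gamma / epsilon alpha beta gamma delta / alpha beta gamma delta epsilon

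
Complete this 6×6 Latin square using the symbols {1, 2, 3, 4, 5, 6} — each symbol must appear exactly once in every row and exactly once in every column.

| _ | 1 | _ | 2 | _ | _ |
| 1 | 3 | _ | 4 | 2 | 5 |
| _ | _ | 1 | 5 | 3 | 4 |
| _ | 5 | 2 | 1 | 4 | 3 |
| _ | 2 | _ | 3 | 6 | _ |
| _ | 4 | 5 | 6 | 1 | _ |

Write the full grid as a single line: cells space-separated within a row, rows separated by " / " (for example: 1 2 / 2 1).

row 1 has {1,2}; column 5 has {1,2,3,4,6} — only 5 is left for (r1,c5).
row 1 has {1,2,5}; column 6 has {3,4,5} — only 6 is left for (r1,c6).
row 2 has {1,2,3,4,5}; column 3 has {1,2,5} — only 6 is left for (r2,c3).
row 3 has {1,3,4,5}; column 2 has {1,2,3,4,5} — only 6 is left for (r3,c2).
row 4 has {1,2,3,4,5}; column 1 has {1} — only 6 is left for (r4,c1).
row 5 has {2,3,6}; column 3 has {1,2,5,6} — only 4 is left for (r5,c3).
row 5 has {2,3,4,6}; column 6 has {3,4,5,6} — only 1 is left for (r5,c6).
row 6 has {1,4,5,6}; column 6 has {1,3,4,5,6} — only 2 is left for (r6,c6).
row 1 has {1,2,5,6}; column 3 has {1,2,4,5,6} — only 3 is left for (r1,c3).
row 3 has {1,3,4,5,6}; column 1 has {1,6} — only 2 is left for (r3,c1).
row 5 has {1,2,3,4,6}; column 1 has {1,2,6} — only 5 is left for (r5,c1).
row 6 has {1,2,4,5,6}; column 1 has {1,2,5,6} — only 3 is left for (r6,c1).
row 1 has {1,2,3,5,6}; column 1 has {1,2,3,5,6} — only 4 is left for (r1,c1).

4 1 3 2 5 6 / 1 3 6 4 2 5 / 2 6 1 5 3 4 / 6 5 2 1 4 3 / 5 2 4 3 6 1 / 3 4 5 6 1 2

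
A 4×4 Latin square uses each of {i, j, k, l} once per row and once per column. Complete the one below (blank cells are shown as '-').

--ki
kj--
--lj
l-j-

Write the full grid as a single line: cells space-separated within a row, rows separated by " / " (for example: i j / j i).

(r1,c1) = j
(r1,c2) = l
(r2,c3) = i
(r2,c4) = l
(r3,c1) = i
(r3,c2) = k
(r4,c2) = i
(r4,c4) = k

j l k i / k j i l / i k l j / l i j k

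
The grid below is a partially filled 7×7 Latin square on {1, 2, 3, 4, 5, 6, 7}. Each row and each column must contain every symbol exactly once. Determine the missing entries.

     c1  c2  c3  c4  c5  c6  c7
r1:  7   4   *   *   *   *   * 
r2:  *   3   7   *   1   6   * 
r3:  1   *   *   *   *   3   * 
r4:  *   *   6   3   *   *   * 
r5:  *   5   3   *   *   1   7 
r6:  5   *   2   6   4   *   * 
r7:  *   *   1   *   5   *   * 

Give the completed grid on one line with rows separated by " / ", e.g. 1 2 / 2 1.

(r1,c3) = 5
(r1,c6) = 2
(r3,c3) = 4
(r6,c6) = 7
(r7,c6) = 4
(r1,c4) = 1
(r4,c6) = 5
(r6,c2) = 1
(r6,c7) = 3
(r1,c7) = 6
(r7,c7) = 2
(r1,c5) = 3
(r3,c7) = 5
(r7,c4) = 7
(r2,c7) = 4
(r3,c4) = 2
(r4,c7) = 1
(r5,c4) = 4
(r7,c2) = 6
(r2,c1) = 2
(r2,c4) = 5
(r3,c2) = 7
(r3,c5) = 6
(r4,c1) = 4
(r4,c2) = 2
(r4,c5) = 7
(r5,c1) = 6
(r5,c5) = 2
(r7,c1) = 3

7 4 5 1 3 2 6 / 2 3 7 5 1 6 4 / 1 7 4 2 6 3 5 / 4 2 6 3 7 5 1 / 6 5 3 4 2 1 7 / 5 1 2 6 4 7 3 / 3 6 1 7 5 4 2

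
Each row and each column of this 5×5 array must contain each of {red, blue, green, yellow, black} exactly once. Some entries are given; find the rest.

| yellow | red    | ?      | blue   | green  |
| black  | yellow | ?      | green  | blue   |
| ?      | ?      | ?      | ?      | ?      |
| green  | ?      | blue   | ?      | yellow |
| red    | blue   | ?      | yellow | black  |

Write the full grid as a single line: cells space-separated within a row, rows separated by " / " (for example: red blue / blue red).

row 1 has {red,blue,green,yellow}; column 3 has {blue} — only black is left for (r1,c3).
row 2 has {blue,green,yellow,black}; column 3 has {blue,black} — only red is left for (r2,c3).
row 3 is empty so far; column 1 has {red,green,yellow,black} — only blue is left for (r3,c1).
row 3 has {blue}; column 5 has {blue,green,yellow,black} — only red is left for (r3,c5).
row 4 has {blue,green,yellow}; column 2 has {red,blue,yellow} — only black is left for (r4,c2).
row 4 has {blue,green,yellow,black}; column 4 has {blue,green,yellow} — only red is left for (r4,c4).
row 5 has {red,blue,yellow,black}; column 3 has {red,blue,black} — only green is left for (r5,c3).
row 3 has {red,blue}; column 2 has {red,blue,yellow,black} — only green is left for (r3,c2).
row 3 has {red,blue,green}; column 3 has {red,blue,green,black} — only yellow is left for (r3,c3).
row 3 has {red,blue,green,yellow}; column 4 has {red,blue,green,yellow} — only black is left for (r3,c4).

yellow red black blue green / black yellow red green blue / blue green yellow black red / green black blue red yellow / red blue green yellow black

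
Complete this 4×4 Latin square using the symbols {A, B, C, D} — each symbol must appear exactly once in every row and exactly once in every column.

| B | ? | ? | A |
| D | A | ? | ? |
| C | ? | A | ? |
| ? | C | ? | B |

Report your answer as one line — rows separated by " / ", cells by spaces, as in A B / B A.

(r1,c2) = D
(r1,c3) = C
(r2,c3) = B
(r2,c4) = C
(r3,c2) = B
(r3,c4) = D
(r4,c1) = A
(r4,c3) = D

B D C A / D A B C / C B A D / A C D B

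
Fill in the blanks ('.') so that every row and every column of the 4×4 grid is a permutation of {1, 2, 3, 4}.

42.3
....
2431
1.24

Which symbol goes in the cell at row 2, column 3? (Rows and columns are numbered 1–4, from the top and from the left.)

4

At row 1, column 3: row 1 has {2,3,4}; column 3 has {2,3}; that leaves 1.
At row 2, column 1: row 2 is empty so far; column 1 has {1,2,4}; that leaves 3.
At row 2, column 2: row 2 has {3}; column 2 has {2,4}; that leaves 1.
At row 2, column 3: row 2 has {1,3}; column 3 has {1,2,3}; that leaves 4.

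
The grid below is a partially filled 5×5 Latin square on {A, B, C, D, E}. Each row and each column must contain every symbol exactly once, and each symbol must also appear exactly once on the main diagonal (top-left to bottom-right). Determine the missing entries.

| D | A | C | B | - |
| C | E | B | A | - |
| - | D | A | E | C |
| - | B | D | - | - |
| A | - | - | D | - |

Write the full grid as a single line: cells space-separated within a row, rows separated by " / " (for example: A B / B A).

D A C B E / C E B A D / B D A E C / E B D C A / A C E D B

row 1 has {A,B,C,D}; column 5 has {C} — only E is left for (r1,c5).
row 2 has {A,B,C,E}; column 5 has {C,E} — only D is left for (r2,c5).
row 3 has {A,C,D,E}; column 1 has {A,C,D} — only B is left for (r3,c1).
row 4 has {B,D}; column 1 has {A,B,C,D} — only E is left for (r4,c1).
row 4 has {B,D,E}; column 4 has {A,B,D,E}; the diagonal has {A,D,E} — only C is left for (r4,c4).
row 4 has {B,C,D,E}; column 5 has {C,D,E} — only A is left for (r4,c5).
row 5 has {A,D}; column 2 has {A,B,D,E} — only C is left for (r5,c2).
row 5 has {A,C,D}; column 3 has {A,B,C,D} — only E is left for (r5,c3).
row 5 has {A,C,D,E}; column 5 has {A,C,D,E}; the diagonal has {A,C,D,E} — only B is left for (r5,c5).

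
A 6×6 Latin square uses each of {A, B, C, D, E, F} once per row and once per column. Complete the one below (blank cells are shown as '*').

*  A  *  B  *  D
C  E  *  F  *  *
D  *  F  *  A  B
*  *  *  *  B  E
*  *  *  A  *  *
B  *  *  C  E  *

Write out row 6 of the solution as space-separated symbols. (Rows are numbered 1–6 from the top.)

(r2,c5): row 2 has {C,E,F}; column 5 has {A,B,E}, so it must be D.
(r2,c6): row 2 has {C,D,E,F}; column 6 has {B,D,E}, so it must be A.
(r3,c2): row 3 has {A,B,D,F}; column 2 has {A,E}, so it must be C.
(r3,c4): row 3 has {A,B,C,D,F}; column 4 has {A,B,C,F}, so it must be E.
(r4,c4): row 4 has {B,E}; column 4 has {A,B,C,E,F}, so it must be D.
(r6,c6): row 6 has {B,C,E}; column 6 has {A,B,D,E}, so it must be F.
(r2,c3): row 2 has {A,C,D,E,F}; column 3 has {F}, so it must be B.
(r4,c2): row 4 has {B,D,E}; column 2 has {A,C,E}, so it must be F.
(r5,c6): row 5 has {A}; column 6 has {A,B,D,E,F}, so it must be C.
(r6,c2): row 6 has {B,C,E,F}; column 2 has {A,C,E,F}, so it must be D.
(r6,c3): row 6 has {B,C,D,E,F}; column 3 has {B,F}, so it must be A.

B D A C E F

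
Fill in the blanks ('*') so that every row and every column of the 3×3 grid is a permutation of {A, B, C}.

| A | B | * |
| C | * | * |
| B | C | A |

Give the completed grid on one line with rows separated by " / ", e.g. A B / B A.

A B C / C A B / B C A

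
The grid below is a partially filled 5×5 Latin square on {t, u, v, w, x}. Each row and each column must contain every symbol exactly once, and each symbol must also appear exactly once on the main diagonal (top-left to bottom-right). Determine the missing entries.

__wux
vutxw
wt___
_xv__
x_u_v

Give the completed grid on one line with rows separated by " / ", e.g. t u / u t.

t v w u x / v u t x w / w t x v u / u x v w t / x w u t v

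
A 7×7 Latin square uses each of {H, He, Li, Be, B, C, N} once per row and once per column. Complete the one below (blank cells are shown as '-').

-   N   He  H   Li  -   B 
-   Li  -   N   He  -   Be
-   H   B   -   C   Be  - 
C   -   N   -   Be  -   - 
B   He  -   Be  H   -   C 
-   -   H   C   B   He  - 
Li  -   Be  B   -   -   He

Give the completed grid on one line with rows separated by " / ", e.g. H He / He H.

Be N He H Li C B / H Li C N He B Be / He H B Li C Be N / C B N He Be Li H / B He Li Be H N C / N Be H C B He Li / Li C Be B N H He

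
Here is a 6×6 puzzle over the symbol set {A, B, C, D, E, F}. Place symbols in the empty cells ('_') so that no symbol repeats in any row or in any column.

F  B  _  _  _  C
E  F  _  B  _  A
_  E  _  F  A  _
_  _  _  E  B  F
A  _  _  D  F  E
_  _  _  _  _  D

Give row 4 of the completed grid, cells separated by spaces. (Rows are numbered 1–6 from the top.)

C D A E B F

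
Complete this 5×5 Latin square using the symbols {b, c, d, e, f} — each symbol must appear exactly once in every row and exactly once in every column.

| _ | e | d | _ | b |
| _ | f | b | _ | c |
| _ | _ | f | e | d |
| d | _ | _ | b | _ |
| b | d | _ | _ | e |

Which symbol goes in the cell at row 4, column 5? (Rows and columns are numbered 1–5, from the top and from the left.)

f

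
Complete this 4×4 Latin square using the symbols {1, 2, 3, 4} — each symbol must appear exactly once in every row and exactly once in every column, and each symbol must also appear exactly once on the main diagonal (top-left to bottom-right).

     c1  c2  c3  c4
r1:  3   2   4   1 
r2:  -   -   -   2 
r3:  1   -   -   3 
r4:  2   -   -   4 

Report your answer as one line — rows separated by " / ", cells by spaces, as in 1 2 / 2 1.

3 2 4 1 / 4 1 3 2 / 1 4 2 3 / 2 3 1 4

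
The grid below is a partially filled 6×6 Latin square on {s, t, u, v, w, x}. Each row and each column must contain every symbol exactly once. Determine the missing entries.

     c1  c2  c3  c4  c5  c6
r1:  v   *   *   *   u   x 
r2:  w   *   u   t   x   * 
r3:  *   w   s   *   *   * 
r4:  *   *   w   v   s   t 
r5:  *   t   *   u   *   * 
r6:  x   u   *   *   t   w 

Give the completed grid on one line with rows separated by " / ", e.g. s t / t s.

v s t w u x / w v u t x s / t w s x v u / u x w v s t / s t x u w v / x u v s t w

row 1 has {u,v,x}; column 2 has {t,u,w} — only s is left for (r1,c2).
row 1 has {s,u,v,x}; column 3 has {s,u,w} — only t is left for (r1,c3).
row 1 has {s,t,u,v,x}; column 4 has {t,u,v} — only w is left for (r1,c4).
row 2 has {t,u,w,x}; column 2 has {s,t,u,w} — only v is left for (r2,c2).
row 2 has {t,u,v,w,x}; column 6 has {t,w,x} — only s is left for (r2,c6).
row 3 has {s,w}; column 4 has {t,u,v,w} — only x is left for (r3,c4).
row 3 has {s,w,x}; column 5 has {s,t,u,x} — only v is left for (r3,c5).
row 3 has {s,v,w,x}; column 6 has {s,t,w,x} — only u is left for (r3,c6).
row 4 has {s,t,v,w}; column 1 has {v,w,x} — only u is left for (r4,c1).
row 4 has {s,t,u,v,w}; column 2 has {s,t,u,v,w} — only x is left for (r4,c2).
row 5 has {t,u}; column 1 has {u,v,w,x} — only s is left for (r5,c1).
row 5 has {s,t,u}; column 5 has {s,t,u,v,x} — only w is left for (r5,c5).
row 5 has {s,t,u,w}; column 6 has {s,t,u,w,x} — only v is left for (r5,c6).
row 6 has {t,u,w,x}; column 3 has {s,t,u,w} — only v is left for (r6,c3).
row 6 has {t,u,v,w,x}; column 4 has {t,u,v,w,x} — only s is left for (r6,c4).
row 3 has {s,u,v,w,x}; column 1 has {s,u,v,w,x} — only t is left for (r3,c1).
row 5 has {s,t,u,v,w}; column 3 has {s,t,u,v,w} — only x is left for (r5,c3).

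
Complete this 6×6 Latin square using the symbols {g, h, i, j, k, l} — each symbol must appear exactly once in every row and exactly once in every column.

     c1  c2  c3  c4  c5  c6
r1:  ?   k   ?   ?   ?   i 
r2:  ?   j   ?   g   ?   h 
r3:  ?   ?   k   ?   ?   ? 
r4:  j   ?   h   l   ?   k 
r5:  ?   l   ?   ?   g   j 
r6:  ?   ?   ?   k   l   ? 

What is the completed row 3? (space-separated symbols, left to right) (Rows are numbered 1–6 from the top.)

g h k i j l

(r4,c5) = i
(r5,c3) = i
(r5,c4) = h
(r6,c6) = g
(r1,c4) = j
(r1,c5) = h
(r2,c3) = l
(r2,c5) = k
(r3,c4) = i
(r3,c5) = j
(r3,c6) = l
(r4,c2) = g
(r5,c1) = k
(r6,c3) = j
(r1,c3) = g
(r2,c1) = i
(r3,c2) = h
(r6,c1) = h
(r6,c2) = i
(r1,c1) = l
(r3,c1) = g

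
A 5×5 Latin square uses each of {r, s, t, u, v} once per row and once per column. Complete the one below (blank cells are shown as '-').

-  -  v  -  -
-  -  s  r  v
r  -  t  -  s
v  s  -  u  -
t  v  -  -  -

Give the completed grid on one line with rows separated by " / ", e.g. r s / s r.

s r v t u / u t s r v / r u t v s / v s r u t / t v u s r

Cell (r2,c1): row 2 has {r,s,v}; column 1 has {r,t,v} → u.
Cell (r2,c2): row 2 has {r,s,u,v}; column 2 has {s,v} → t.
Cell (r3,c2): row 3 has {r,s,t}; column 2 has {s,t,v} → u.
Cell (r3,c4): row 3 has {r,s,t,u}; column 4 has {r,u} → v.
Cell (r4,c3): row 4 has {s,u,v}; column 3 has {s,t,v} → r.
Cell (r4,c5): row 4 has {r,s,u,v}; column 5 has {s,v} → t.
Cell (r5,c3): row 5 has {t,v}; column 3 has {r,s,t,v} → u.
Cell (r5,c4): row 5 has {t,u,v}; column 4 has {r,u,v} → s.
Cell (r5,c5): row 5 has {s,t,u,v}; column 5 has {s,t,v} → r.
Cell (r1,c1): row 1 has {v}; column 1 has {r,t,u,v} → s.
Cell (r1,c2): row 1 has {s,v}; column 2 has {s,t,u,v} → r.
Cell (r1,c4): row 1 has {r,s,v}; column 4 has {r,s,u,v} → t.
Cell (r1,c5): row 1 has {r,s,t,v}; column 5 has {r,s,t,v} → u.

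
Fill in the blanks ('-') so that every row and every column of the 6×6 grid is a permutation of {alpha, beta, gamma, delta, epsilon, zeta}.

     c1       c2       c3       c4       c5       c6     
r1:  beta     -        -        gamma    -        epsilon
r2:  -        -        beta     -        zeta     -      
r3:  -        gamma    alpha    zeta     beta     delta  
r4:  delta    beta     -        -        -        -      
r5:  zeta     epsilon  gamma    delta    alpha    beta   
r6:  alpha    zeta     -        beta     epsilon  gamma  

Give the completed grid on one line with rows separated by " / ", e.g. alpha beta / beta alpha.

beta alpha zeta gamma delta epsilon / gamma delta beta epsilon zeta alpha / epsilon gamma alpha zeta beta delta / delta beta epsilon alpha gamma zeta / zeta epsilon gamma delta alpha beta / alpha zeta delta beta epsilon gamma

(r1,c5) = delta
(r2,c6) = alpha
(r3,c1) = epsilon
(r4,c5) = gamma
(r4,c6) = zeta
(r6,c3) = delta
(r1,c2) = alpha
(r1,c3) = zeta
(r2,c1) = gamma
(r2,c2) = delta
(r2,c4) = epsilon
(r4,c3) = epsilon
(r4,c4) = alpha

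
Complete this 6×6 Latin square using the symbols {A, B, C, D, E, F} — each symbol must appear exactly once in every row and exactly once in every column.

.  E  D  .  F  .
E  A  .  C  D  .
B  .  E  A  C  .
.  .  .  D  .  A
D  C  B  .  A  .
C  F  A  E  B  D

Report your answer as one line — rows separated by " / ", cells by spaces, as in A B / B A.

(r1,c1) = A
(r1,c4) = B
(r1,c6) = C
(r2,c3) = F
(r2,c6) = B
(r3,c2) = D
(r3,c6) = F
(r4,c1) = F
(r4,c2) = B
(r4,c3) = C
(r4,c5) = E
(r5,c4) = F
(r5,c6) = E

A E D B F C / E A F C D B / B D E A C F / F B C D E A / D C B F A E / C F A E B D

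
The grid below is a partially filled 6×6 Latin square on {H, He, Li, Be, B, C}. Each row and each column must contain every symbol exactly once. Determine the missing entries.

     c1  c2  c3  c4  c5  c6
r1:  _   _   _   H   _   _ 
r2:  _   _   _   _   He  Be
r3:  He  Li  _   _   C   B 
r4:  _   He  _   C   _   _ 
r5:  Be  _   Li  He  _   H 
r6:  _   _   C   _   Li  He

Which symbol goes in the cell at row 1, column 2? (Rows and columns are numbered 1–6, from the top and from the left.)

At row 3, column 4: row 3 has {He,Li,B,C}; column 4 has {H,He,C}; that leaves Be.
At row 4, column 6: row 4 has {He,C}; column 6 has {H,He,Be,B}; that leaves Li.
At row 5, column 5: row 5 has {H,He,Li,Be}; column 5 has {He,Li,C}; that leaves B.
At row 6, column 4: row 6 has {He,Li,C}; column 4 has {H,He,Be,C}; that leaves B.
At row 1, column 5: row 1 has {H}; column 5 has {He,Li,B,C}; that leaves Be.
At row 1, column 6: row 1 has {H,Be}; column 6 has {H,He,Li,Be,B}; that leaves C.
At row 2, column 4: row 2 has {He,Be}; column 4 has {H,He,Be,B,C}; that leaves Li.
At row 3, column 3: row 3 has {He,Li,Be,B,C}; column 3 has {Li,C}; that leaves H.
At row 4, column 5: row 4 has {He,Li,C}; column 5 has {He,Li,Be,B,C}; that leaves H.
At row 5, column 2: row 5 has {H,He,Li,Be,B}; column 2 has {He,Li}; that leaves C.
At row 6, column 1: row 6 has {He,Li,B,C}; column 1 has {He,Be}; that leaves H.
At row 6, column 2: row 6 has {H,He,Li,B,C}; column 2 has {He,Li,C}; that leaves Be.
At row 1, column 2: row 1 has {H,Be,C}; column 2 has {He,Li,Be,C}; that leaves B.

B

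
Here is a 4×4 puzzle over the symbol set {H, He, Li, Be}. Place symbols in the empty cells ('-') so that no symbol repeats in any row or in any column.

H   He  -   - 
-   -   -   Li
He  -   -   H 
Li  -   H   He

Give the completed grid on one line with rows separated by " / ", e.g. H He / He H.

H He Li Be / Be H He Li / He Li Be H / Li Be H He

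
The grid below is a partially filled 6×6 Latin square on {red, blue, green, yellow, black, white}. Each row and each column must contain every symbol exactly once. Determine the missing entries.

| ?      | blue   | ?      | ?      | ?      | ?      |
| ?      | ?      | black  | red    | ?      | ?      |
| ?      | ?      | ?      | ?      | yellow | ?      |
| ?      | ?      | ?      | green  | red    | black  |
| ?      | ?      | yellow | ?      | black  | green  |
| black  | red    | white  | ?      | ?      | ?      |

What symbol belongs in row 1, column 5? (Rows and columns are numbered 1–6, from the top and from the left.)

white

(r4,c3): row 4 has {red,green,black}; column 3 has {yellow,black,white}, so it must be blue.
(r5,c2): row 5 has {green,yellow,black}; column 2 has {red,blue}, so it must be white.
(r5,c4): row 5 has {green,yellow,black,white}; column 4 has {red,green}, so it must be blue.
(r6,c4): row 6 has {red,black,white}; column 4 has {red,blue,green}, so it must be yellow.
(r6,c6): row 6 has {red,yellow,black,white}; column 6 has {green,black}, so it must be blue.
(r4,c2): row 4 has {red,blue,green,black}; column 2 has {red,blue,white}, so it must be yellow.
(r5,c1): row 5 has {blue,green,yellow,black,white}; column 1 has {black}, so it must be red.
(r6,c5): row 6 has {red,blue,yellow,black,white}; column 5 has {red,yellow,black}, so it must be green.
(r1,c5): row 1 has {blue}; column 5 has {red,green,yellow,black}, so it must be white.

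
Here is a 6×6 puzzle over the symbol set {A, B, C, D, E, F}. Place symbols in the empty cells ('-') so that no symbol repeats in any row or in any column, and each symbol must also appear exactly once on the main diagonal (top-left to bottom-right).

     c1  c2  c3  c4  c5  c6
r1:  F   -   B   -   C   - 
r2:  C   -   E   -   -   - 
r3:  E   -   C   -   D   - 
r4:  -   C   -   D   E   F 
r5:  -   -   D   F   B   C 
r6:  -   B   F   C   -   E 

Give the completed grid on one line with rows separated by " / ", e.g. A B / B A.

F D B E C A / C A E B F D / E F C A D B / B C A D E F / A E D F B C / D B F C A E

row 2 has {C,E}; column 2 has {B,C}; the diagonal has {B,C,D,E,F} — only A is left for (r2,c2).
row 2 has {A,C,E}; column 4 has {C,D,F} — only B is left for (r2,c4).
row 2 has {A,B,C,E}; column 5 has {B,C,D,E} — only F is left for (r2,c5).
row 2 has {A,B,C,E,F}; column 6 has {C,E,F} — only D is left for (r2,c6).
row 3 has {C,D,E}; column 2 has {A,B,C} — only F is left for (r3,c2).
row 3 has {C,D,E,F}; column 4 has {B,C,D,F} — only A is left for (r3,c4).
row 3 has {A,C,D,E,F}; column 6 has {C,D,E,F} — only B is left for (r3,c6).
row 4 has {C,D,E,F}; column 3 has {B,C,D,E,F} — only A is left for (r4,c3).
row 5 has {B,C,D,F}; column 1 has {C,E,F} — only A is left for (r5,c1).
row 5 has {A,B,C,D,F}; column 2 has {A,B,C,F} — only E is left for (r5,c2).
row 6 has {B,C,E,F}; column 1 has {A,C,E,F} — only D is left for (r6,c1).
row 6 has {B,C,D,E,F}; column 5 has {B,C,D,E,F} — only A is left for (r6,c5).
row 1 has {B,C,F}; column 2 has {A,B,C,E,F} — only D is left for (r1,c2).
row 1 has {B,C,D,F}; column 4 has {A,B,C,D,F} — only E is left for (r1,c4).
row 1 has {B,C,D,E,F}; column 6 has {B,C,D,E,F} — only A is left for (r1,c6).
row 4 has {A,C,D,E,F}; column 1 has {A,C,D,E,F} — only B is left for (r4,c1).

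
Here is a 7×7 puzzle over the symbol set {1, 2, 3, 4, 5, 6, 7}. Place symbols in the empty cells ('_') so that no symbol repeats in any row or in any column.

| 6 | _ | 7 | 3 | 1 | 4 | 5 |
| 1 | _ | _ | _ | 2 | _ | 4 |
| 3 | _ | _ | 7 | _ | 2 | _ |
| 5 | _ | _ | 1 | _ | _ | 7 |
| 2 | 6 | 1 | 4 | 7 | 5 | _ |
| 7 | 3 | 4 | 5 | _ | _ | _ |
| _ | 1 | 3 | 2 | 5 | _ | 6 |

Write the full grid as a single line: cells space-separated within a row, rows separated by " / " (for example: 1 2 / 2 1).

6 2 7 3 1 4 5 / 1 7 5 6 2 3 4 / 3 5 6 7 4 2 1 / 5 4 2 1 3 6 7 / 2 6 1 4 7 5 3 / 7 3 4 5 6 1 2 / 4 1 3 2 5 7 6

(r1,c2): row 1 has {1,3,4,5,6,7}; column 2 has {1,3,6}, so it must be 2.
(r2,c4): row 2 has {1,2,4}; column 4 has {1,2,3,4,5,7}, so it must be 6.
(r3,c7): row 3 has {2,3,7}; column 7 has {4,5,6,7}, so it must be 1.
(r4,c2): row 4 has {1,5,7}; column 2 has {1,2,3,6}, so it must be 4.
(r5,c7): row 5 has {1,2,4,5,6,7}; column 7 has {1,4,5,6,7}, so it must be 3.
(r6,c5): row 6 has {3,4,5,7}; column 5 has {1,2,5,7}, so it must be 6.
(r6,c6): row 6 has {3,4,5,6,7}; column 6 has {2,4,5}, so it must be 1.
(r6,c7): row 6 has {1,3,4,5,6,7}; column 7 has {1,3,4,5,6,7}, so it must be 2.
(r7,c1): row 7 has {1,2,3,5,6}; column 1 has {1,2,3,5,6,7}, so it must be 4.
(r7,c6): row 7 has {1,2,3,4,5,6}; column 6 has {1,2,4,5}, so it must be 7.
(r2,c3): row 2 has {1,2,4,6}; column 3 has {1,3,4,7}, so it must be 5.
(r2,c6): row 2 has {1,2,4,5,6}; column 6 has {1,2,4,5,7}, so it must be 3.
(r3,c2): row 3 has {1,2,3,7}; column 2 has {1,2,3,4,6}, so it must be 5.
(r3,c3): row 3 has {1,2,3,5,7}; column 3 has {1,3,4,5,7}, so it must be 6.
(r3,c5): row 3 has {1,2,3,5,6,7}; column 5 has {1,2,5,6,7}, so it must be 4.
(r4,c3): row 4 has {1,4,5,7}; column 3 has {1,3,4,5,6,7}, so it must be 2.
(r4,c5): row 4 has {1,2,4,5,7}; column 5 has {1,2,4,5,6,7}, so it must be 3.
(r4,c6): row 4 has {1,2,3,4,5,7}; column 6 has {1,2,3,4,5,7}, so it must be 6.
(r2,c2): row 2 has {1,2,3,4,5,6}; column 2 has {1,2,3,4,5,6}, so it must be 7.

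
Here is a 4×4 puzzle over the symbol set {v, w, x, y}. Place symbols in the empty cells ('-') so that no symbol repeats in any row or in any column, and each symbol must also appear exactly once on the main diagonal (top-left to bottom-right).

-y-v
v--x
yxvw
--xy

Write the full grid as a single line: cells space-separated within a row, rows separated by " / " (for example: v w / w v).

x y w v / v w y x / y x v w / w v x y

(r1,c3) = w
(r2,c2) = w
(r2,c3) = y
(r4,c1) = w
(r4,c2) = v
(r1,c1) = x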